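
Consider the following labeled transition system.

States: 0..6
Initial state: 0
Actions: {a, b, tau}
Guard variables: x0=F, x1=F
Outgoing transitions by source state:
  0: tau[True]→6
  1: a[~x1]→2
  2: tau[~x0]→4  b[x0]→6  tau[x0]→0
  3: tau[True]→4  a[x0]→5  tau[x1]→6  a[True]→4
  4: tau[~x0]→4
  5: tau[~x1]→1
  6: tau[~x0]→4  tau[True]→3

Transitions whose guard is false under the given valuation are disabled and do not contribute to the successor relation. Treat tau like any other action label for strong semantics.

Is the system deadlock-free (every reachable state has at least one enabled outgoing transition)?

Answer: DEADLOCK-FREE

Analysis:
Reachable = {0,3,4,6}
  0: tau→6  [deg 1]
  3: a→4  tau→4  [deg 2]
  4: tau→4  [deg 1]
  6: tau→3  tau→4  [deg 2]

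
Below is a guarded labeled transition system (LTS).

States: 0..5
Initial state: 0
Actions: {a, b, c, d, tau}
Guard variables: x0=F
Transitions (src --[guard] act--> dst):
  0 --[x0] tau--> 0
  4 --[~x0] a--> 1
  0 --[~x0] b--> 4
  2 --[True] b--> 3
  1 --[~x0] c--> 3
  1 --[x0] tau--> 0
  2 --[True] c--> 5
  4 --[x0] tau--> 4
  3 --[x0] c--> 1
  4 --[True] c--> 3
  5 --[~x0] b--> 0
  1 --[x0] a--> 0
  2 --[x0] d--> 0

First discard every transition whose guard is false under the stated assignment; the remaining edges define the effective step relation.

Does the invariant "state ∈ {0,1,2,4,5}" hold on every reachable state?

Answer: INVARIANT VIOLATED at state 3

Working:
Inv-set: {0,1,2,4,5}
Reach set: {0,1,3,4}
  0: safe
  1: safe
  3: VIOLATES
  4: safe
witness against invariant: b·c → 3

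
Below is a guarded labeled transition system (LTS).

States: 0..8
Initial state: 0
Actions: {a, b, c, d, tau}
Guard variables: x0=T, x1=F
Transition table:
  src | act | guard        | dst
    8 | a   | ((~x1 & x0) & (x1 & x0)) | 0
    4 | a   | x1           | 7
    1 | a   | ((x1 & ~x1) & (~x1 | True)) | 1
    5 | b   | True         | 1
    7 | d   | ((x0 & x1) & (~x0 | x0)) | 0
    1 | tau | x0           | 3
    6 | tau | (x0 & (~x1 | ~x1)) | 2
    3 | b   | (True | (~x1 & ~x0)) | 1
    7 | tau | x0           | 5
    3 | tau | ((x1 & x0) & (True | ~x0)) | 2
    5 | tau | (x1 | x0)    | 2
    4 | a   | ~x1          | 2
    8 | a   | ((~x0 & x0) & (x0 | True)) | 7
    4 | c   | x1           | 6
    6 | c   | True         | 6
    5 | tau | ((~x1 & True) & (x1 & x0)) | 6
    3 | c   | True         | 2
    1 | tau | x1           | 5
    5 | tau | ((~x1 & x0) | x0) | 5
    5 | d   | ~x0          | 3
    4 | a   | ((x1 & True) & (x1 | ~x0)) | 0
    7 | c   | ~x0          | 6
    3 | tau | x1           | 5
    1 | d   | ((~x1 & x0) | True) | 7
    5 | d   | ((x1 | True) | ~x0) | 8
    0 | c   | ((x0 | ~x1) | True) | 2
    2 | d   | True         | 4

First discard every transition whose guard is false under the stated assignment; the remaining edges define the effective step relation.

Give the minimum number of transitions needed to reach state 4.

Breadth-first toward 4:
  L0 = {0}
  L1 = {2}
  L2 = {4}
depth(4)=2, e.g. c·d

Answer: 2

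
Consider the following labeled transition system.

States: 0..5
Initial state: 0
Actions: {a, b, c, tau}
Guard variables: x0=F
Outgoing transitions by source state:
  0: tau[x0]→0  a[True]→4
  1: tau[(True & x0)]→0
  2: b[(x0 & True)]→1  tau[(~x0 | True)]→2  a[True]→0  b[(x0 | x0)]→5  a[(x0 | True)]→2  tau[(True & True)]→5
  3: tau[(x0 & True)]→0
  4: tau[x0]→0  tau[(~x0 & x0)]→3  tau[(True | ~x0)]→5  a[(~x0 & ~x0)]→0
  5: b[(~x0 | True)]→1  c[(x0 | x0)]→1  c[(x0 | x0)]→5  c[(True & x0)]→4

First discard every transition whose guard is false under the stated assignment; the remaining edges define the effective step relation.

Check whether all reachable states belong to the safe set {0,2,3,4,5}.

Safe = {0,2,3,4,5}
Reach set: {0,1,4,5}
  0: safe
  1: VIOLATES
  4: safe
  5: safe
reach 1 via a·tau·b — violates

Answer: INVARIANT VIOLATED at state 1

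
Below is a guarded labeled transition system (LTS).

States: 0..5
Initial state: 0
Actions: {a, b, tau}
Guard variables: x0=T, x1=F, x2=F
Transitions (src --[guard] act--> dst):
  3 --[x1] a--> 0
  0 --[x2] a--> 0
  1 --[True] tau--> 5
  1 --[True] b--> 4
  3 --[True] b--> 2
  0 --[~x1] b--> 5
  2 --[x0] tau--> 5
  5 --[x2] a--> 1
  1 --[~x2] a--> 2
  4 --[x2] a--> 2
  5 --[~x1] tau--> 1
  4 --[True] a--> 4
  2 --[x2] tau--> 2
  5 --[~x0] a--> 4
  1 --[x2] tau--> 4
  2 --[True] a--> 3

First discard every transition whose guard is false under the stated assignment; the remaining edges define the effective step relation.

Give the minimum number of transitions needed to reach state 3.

Answer: 4

Analysis:
Breadth-first toward 3:
  L0 = {0}
  L1 = {5}
  L2 = {1}
  L3 = {2,4}
  L4 = {3}
first hit 3 at d=4 via b·tau·a·a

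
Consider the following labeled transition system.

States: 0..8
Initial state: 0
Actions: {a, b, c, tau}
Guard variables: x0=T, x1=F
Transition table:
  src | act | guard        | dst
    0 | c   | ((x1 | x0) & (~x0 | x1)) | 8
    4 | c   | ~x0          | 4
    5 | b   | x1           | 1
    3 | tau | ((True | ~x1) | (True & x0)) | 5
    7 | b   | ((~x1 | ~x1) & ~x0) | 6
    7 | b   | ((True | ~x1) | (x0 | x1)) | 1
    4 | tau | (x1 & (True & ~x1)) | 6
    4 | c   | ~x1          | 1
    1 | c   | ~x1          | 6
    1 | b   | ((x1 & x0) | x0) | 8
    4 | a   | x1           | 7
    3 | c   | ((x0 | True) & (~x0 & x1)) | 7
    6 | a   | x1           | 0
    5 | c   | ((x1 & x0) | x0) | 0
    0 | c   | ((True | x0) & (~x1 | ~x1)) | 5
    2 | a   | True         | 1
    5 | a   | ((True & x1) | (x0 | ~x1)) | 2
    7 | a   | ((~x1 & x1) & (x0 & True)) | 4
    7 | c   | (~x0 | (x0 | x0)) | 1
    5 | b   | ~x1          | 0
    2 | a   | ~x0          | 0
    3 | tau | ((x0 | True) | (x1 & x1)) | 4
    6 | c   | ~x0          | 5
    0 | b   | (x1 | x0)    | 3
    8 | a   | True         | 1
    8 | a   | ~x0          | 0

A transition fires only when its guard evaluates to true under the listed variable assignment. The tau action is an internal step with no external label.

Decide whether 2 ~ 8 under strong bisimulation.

Answer: BISIMILAR

Analysis:
Refine partition for ~:
  round 0: {{0,1,2,3,4,5,6,7,8}}
  round 1: {{0,1,7},{2,8},{3},{4},{5},{6}}
  round 2: {{0},{1},{2,8},{3},{4},{5},{6},{7}}
8 equivalence class(es) (converged in 3)
[2]={2,8}  [8]={2,8}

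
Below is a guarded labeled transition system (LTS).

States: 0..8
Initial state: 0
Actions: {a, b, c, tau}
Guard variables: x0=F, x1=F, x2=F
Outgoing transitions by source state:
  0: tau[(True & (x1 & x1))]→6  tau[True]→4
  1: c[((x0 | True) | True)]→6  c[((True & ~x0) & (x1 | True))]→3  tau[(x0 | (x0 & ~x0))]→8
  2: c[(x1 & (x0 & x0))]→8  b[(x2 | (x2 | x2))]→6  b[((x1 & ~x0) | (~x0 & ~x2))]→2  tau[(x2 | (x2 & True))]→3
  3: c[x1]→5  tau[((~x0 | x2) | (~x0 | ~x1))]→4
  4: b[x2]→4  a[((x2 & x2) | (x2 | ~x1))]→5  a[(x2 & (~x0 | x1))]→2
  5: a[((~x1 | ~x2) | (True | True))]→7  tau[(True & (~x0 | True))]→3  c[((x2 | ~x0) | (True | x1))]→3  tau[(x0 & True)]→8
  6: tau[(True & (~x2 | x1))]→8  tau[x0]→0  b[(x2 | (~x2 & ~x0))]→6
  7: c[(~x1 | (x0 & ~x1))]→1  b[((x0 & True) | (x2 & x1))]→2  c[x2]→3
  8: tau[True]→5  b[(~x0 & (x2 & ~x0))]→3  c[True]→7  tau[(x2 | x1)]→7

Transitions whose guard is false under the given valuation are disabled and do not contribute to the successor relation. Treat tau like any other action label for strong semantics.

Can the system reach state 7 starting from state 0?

After dropping false guards: 14 live edges.
Layer 0: {0}
Layer 1: {4}  cumulative {0,4}
Layer 2: {5}  cumulative {0,4,5}
Layer 3: {3,7}  cumulative {0,3,4,5,7}
Layer 4: {1}  cumulative {0,1,3,4,5,7}
Layer 5: {6}  cumulative {0,1,3,4,5,6,7}
Layer 6: {8}  cumulative {0,1,3,4,5,6,7,8}
R = {0,1,3,4,5,6,7,8}
Path to 7: tau·a·a

Answer: REACHABLE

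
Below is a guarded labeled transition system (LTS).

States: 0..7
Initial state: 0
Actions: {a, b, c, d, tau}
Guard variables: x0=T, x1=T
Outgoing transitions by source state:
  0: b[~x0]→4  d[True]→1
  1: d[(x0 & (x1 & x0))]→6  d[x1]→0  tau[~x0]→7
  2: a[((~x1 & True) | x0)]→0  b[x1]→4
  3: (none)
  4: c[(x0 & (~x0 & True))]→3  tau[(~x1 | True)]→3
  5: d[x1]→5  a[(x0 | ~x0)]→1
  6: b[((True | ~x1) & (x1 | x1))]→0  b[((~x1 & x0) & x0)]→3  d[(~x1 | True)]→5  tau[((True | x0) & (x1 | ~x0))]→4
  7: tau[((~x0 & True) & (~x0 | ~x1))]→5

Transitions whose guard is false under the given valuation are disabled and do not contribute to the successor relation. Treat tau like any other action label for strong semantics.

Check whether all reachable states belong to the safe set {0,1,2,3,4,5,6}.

Answer: INVARIANT HOLDS

Analysis:
Allowed set {0,1,2,3,4,5,6}
R = {0,1,3,4,5,6}
  0: safe
  1: safe
  3: safe
  4: safe
  5: safe
  6: safe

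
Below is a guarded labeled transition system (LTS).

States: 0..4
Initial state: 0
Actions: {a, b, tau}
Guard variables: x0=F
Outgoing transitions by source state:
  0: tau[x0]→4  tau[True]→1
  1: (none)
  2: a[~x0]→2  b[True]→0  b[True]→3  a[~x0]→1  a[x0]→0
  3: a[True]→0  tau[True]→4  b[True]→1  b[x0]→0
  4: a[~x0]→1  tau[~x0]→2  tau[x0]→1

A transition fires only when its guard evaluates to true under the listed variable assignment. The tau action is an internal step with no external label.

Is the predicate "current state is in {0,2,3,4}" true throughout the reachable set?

Inv-set: {0,2,3,4}
Reach set: {0,1}
  0: ok
  1: VIOLATES
witness against invariant: tau → 1

Answer: INVARIANT VIOLATED at state 1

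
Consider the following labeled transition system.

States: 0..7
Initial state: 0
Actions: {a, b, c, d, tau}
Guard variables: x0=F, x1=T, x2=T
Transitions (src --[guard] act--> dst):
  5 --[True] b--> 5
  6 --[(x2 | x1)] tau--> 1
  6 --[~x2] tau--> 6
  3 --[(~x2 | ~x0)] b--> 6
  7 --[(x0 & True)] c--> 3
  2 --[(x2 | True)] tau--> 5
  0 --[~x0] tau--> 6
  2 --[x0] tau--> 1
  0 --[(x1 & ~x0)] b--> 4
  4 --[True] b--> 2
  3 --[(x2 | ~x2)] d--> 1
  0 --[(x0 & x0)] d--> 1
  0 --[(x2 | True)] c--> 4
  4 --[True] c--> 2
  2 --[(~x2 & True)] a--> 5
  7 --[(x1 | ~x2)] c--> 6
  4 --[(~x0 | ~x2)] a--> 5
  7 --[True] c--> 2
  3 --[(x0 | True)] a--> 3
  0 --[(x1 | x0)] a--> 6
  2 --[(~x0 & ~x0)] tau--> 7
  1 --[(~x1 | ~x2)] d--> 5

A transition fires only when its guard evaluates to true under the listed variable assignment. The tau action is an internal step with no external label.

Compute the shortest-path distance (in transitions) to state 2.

Answer: 2

Trace:
Breadth-first toward 2:
  depth 0: {0}
  depth 1: {4,6}
  depth 2: {1,2,5}
first hit 2 at d=2 via b·b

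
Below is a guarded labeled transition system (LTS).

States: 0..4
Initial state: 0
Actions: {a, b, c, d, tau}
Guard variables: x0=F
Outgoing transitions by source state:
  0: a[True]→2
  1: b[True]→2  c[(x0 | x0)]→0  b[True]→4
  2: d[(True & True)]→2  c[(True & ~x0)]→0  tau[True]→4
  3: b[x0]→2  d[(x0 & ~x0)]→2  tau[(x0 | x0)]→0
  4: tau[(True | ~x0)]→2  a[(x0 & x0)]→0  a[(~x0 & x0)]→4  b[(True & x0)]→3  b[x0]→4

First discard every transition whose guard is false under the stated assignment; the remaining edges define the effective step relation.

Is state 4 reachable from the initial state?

Answer: REACHABLE

Trace:
7 transition(s) survive guard evaluation.
Layer 0: {0}
Layer 1: {2}  cumulative {0,2}
Layer 2: {4}  cumulative {0,2,4}
Reachable = {0,2,4}
Path to 4: a·tau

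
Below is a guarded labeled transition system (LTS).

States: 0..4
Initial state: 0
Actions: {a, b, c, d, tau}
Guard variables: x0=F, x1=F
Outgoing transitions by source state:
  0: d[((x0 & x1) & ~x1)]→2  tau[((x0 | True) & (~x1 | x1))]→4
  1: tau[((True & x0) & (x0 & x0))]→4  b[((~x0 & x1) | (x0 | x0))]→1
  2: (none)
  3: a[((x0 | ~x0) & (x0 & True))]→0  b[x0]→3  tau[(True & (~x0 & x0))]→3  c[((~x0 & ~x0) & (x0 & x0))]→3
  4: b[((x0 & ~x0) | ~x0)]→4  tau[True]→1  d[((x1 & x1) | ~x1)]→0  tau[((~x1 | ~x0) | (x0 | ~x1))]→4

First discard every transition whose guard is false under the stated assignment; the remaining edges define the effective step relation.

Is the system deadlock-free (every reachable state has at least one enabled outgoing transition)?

Answer: DEADLOCK at state 1

Trace:
Reachable = {0,1,4}
  0: tau→4  [deg 1]
  1: ∅  [deadlock]
  4: b→4  d→0  tau→1  tau→4  [deg 4]
trace reaching 1: tau·tau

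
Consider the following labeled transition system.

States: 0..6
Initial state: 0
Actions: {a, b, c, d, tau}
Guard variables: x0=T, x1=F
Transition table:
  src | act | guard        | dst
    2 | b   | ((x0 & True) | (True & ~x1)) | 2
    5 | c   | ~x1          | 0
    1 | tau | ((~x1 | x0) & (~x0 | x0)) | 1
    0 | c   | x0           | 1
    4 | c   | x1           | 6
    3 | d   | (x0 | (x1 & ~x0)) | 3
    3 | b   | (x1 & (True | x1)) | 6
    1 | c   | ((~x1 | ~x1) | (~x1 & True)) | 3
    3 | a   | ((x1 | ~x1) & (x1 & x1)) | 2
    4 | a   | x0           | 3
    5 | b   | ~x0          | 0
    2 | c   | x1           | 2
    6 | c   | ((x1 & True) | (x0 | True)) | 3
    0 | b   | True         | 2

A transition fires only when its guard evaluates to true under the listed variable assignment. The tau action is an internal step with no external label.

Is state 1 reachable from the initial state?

Answer: REACHABLE

Trace:
After dropping false guards: 9 live edges.
depth 0: {0}
depth 1: {1,2}  now seen {0,1,2}
depth 2: {3}  now seen {0,1,2,3}
Reach set: {0,1,2,3}
trace reaching 1: c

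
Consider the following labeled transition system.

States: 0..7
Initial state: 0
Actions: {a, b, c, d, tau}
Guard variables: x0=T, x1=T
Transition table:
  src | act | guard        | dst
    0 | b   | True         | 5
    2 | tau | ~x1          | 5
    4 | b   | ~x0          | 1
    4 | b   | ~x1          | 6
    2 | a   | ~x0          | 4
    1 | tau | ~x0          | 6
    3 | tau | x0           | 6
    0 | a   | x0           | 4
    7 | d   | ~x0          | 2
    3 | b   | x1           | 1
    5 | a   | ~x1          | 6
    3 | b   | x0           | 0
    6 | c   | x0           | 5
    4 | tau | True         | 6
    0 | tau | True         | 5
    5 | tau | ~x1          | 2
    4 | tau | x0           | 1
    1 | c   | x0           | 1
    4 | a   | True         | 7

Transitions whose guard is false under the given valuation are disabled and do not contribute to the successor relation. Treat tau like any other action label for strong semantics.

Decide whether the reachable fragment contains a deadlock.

Answer: DEADLOCK at state 5

Working:
R = {0,1,4,5,6,7}
  0: a→4  b→5  tau→5  [3 exit(s)]
  1: c→1  [1 exit(s)]
  4: a→7  tau→1  tau→6  [3 exit(s)]
  5: ∅  [deadlock]
  6: c→5  [1 exit(s)]
  7: ∅  [deadlock]
Path to 5: b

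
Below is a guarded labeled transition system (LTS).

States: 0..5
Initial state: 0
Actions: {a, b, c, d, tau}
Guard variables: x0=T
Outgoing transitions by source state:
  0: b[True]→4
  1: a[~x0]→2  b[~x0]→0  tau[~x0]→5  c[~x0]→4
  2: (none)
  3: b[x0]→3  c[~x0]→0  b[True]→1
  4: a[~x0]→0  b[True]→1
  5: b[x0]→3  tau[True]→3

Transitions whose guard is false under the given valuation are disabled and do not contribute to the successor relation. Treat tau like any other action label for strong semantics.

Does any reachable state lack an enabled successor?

Reach set: {0,1,4}
  0: b→4  [deg 1]
  1: ∅  [STUCK]
  4: b→1  [deg 1]
Path to 1: b·b

Answer: DEADLOCK at state 1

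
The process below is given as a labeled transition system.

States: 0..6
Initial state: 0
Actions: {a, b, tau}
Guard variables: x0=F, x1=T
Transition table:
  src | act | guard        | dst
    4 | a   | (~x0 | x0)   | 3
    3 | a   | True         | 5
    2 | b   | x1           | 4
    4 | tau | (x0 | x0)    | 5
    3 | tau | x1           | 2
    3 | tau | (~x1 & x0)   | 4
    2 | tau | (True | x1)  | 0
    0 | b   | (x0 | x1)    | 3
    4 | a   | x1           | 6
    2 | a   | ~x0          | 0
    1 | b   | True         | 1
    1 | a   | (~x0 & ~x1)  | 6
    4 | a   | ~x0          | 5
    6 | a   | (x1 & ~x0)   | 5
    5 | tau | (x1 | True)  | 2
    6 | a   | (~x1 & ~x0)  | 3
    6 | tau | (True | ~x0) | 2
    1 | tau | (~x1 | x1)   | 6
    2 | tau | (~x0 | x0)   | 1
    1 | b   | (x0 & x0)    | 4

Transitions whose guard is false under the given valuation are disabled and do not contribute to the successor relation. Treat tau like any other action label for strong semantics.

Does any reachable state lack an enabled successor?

Reachable = {0,1,2,3,4,5,6}
  0: b→3  [1 out]
  1: b→1  tau→6  [2 out]
  2: a→0  b→4  tau→0  tau→1  [4 out]
  3: a→5  tau→2  [2 out]
  4: a→3  a→5  a→6  [3 out]
  5: tau→2  [1 out]
  6: a→5  tau→2  [2 out]

Answer: DEADLOCK-FREE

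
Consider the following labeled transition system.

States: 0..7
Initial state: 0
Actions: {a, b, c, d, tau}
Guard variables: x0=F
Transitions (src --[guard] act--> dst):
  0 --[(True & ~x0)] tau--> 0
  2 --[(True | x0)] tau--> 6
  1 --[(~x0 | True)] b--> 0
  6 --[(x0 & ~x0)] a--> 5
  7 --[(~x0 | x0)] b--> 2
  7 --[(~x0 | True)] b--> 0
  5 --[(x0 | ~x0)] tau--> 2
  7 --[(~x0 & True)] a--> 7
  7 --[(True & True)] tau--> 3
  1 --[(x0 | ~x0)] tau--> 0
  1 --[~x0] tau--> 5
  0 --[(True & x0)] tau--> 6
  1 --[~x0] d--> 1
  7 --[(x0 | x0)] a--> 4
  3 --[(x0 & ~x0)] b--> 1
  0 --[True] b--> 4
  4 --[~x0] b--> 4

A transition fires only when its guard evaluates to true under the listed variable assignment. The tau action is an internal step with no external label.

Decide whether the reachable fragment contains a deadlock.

Answer: DEADLOCK-FREE

Working:
Reach set: {0,4}
  0: b→4  tau→0  [deg 2]
  4: b→4  [deg 1]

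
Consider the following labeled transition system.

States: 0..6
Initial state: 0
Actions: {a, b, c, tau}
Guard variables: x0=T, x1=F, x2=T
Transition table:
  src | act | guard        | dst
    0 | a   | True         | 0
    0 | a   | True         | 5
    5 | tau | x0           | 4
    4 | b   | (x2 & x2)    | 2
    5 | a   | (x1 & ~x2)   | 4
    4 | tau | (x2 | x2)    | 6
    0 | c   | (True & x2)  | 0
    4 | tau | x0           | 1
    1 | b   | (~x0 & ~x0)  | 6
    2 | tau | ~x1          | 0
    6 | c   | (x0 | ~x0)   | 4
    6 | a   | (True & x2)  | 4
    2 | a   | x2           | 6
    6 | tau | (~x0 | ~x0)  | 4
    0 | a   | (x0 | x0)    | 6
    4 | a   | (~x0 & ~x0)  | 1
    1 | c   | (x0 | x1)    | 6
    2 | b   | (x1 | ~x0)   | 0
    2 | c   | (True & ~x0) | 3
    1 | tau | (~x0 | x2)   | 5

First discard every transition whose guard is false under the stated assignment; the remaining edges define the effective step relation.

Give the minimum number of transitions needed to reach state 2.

Answer: 3

Working:
BFS to 2:
  depth 0: {0}
  depth 1: {5,6}
  depth 2: {4}
  depth 3: {1,2}
2 enters at depth 3; path a·tau·b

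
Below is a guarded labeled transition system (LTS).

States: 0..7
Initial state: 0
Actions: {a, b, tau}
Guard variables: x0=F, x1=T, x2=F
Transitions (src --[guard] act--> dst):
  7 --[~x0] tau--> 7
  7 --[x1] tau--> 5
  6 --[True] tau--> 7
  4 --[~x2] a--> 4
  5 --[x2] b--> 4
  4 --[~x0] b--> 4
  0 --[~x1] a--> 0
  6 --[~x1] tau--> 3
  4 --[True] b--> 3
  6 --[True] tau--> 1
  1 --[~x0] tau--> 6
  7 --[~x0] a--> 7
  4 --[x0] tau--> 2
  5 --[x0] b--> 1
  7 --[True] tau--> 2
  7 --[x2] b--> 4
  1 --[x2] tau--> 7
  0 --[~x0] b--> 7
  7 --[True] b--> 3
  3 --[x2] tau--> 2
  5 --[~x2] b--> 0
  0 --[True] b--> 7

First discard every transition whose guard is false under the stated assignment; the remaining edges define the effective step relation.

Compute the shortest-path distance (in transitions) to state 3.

Answer: 2

Trace:
BFS to 3:
  Layer 0: {0}
  Layer 1: {7}
  Layer 2: {2,3,5}
depth(3)=2, e.g. b·b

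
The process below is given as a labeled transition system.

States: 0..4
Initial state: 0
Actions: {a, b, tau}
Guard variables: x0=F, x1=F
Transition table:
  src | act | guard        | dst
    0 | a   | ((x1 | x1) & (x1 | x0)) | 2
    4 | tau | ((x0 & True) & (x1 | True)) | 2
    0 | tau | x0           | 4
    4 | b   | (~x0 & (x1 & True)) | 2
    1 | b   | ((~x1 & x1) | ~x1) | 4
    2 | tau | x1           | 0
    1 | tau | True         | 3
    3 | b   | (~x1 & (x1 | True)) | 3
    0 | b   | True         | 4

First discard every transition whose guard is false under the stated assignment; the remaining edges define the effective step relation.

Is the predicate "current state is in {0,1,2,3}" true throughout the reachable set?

Safe = {0,1,2,3}
Reach set: {0,4}
  0: safe
  4: ✗ unsafe
reach 4 via b — violates

Answer: INVARIANT VIOLATED at state 4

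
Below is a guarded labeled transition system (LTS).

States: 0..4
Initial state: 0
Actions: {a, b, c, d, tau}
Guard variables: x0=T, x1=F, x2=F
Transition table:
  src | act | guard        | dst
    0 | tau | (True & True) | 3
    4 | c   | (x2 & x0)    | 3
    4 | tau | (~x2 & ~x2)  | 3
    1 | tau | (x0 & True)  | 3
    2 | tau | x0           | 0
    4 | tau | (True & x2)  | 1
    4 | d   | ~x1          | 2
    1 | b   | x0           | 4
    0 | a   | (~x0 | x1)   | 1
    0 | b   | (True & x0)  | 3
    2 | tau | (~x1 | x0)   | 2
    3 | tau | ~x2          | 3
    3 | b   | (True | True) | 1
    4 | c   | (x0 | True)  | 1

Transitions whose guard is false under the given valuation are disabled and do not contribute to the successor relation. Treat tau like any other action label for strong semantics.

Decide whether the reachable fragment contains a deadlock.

Reach set: {0,1,2,3,4}
  0: b→3  tau→3  [deg 2]
  1: b→4  tau→3  [deg 2]
  2: tau→0  tau→2  [deg 2]
  3: b→1  tau→3  [deg 2]
  4: c→1  d→2  tau→3  [deg 3]

Answer: DEADLOCK-FREE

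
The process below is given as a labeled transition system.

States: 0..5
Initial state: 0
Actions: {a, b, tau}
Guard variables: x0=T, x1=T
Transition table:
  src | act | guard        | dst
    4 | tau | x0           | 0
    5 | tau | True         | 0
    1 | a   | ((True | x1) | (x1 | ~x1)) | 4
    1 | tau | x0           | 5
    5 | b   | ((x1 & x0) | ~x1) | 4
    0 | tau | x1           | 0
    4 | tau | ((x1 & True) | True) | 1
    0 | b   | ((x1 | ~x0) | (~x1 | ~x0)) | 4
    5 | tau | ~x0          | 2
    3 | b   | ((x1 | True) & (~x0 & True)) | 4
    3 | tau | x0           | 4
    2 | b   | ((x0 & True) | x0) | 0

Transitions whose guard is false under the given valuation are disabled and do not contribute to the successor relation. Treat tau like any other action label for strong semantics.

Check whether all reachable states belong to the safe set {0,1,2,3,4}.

Allowed set {0,1,2,3,4}
Reachable = {0,1,4,5}
  0: safe
  1: safe
  4: safe
  5: outside
reach 5 via b·tau·tau — violates

Answer: INVARIANT VIOLATED at state 5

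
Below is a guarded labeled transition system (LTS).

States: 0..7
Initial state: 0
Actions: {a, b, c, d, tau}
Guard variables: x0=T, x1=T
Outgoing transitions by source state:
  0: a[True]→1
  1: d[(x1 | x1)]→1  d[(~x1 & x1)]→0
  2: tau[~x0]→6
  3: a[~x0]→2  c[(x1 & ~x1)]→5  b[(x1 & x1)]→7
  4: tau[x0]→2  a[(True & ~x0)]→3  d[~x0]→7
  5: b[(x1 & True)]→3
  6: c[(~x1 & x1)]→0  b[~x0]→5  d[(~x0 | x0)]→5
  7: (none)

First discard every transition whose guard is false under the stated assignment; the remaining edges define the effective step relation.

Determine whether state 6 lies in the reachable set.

Answer: UNREACHABLE

Trace:
Guard filter leaves 6 enabled edge(s).
L0 = {0}
L1 = {1}  total {0,1}
Reachable = {0,1}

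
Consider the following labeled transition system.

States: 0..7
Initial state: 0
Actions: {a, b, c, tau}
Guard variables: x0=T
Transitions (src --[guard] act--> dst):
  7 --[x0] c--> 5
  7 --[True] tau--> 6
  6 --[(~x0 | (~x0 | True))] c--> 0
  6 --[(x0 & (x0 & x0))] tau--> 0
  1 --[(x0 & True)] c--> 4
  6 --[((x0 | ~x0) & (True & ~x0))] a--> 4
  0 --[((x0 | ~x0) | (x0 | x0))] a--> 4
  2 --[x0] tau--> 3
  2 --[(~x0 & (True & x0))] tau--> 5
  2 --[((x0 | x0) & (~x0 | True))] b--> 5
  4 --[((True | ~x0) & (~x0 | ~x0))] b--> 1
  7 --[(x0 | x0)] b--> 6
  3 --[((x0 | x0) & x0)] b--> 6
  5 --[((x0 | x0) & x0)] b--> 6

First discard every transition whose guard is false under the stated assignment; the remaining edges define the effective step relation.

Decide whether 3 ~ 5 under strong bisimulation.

Answer: BISIMILAR

Trace:
Bisimulation quotient by refinement:
  P[0] = {{0,1,2,3,4,5,6,7}}
  P[1] = {{0},{1},{2},{3,5},{4},{6},{7}}
Fixed point at round 2; 7 class(es).
3∈{3,5}, 5∈{3,5}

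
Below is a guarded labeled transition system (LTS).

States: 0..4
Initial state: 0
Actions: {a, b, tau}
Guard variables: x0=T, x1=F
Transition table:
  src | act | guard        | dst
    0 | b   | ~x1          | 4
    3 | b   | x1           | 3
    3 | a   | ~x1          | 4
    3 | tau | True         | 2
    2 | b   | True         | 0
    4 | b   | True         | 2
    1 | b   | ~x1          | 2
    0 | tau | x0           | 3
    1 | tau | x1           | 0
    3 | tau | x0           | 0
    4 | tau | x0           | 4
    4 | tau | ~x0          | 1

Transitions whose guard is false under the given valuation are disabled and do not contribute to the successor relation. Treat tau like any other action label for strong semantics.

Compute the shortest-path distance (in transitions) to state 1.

Answer: UNREACHABLE

Trace:
Breadth-first toward 1:
  Layer 0: {0}
  Layer 1: {3,4}
  Layer 2: {2}
1 never appears.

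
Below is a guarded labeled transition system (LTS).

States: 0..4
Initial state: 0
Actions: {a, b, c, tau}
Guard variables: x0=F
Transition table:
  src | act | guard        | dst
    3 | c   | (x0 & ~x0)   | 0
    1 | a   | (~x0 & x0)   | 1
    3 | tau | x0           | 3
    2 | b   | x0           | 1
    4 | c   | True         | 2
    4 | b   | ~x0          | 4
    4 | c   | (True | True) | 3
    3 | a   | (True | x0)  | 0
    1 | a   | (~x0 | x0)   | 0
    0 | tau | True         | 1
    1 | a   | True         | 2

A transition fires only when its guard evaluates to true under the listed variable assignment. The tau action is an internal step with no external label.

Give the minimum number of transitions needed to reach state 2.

Answer: 2

Analysis:
BFS to 2:
  L0 = {0}
  L1 = {1}
  L2 = {2}
2 enters at depth 2; path tau·a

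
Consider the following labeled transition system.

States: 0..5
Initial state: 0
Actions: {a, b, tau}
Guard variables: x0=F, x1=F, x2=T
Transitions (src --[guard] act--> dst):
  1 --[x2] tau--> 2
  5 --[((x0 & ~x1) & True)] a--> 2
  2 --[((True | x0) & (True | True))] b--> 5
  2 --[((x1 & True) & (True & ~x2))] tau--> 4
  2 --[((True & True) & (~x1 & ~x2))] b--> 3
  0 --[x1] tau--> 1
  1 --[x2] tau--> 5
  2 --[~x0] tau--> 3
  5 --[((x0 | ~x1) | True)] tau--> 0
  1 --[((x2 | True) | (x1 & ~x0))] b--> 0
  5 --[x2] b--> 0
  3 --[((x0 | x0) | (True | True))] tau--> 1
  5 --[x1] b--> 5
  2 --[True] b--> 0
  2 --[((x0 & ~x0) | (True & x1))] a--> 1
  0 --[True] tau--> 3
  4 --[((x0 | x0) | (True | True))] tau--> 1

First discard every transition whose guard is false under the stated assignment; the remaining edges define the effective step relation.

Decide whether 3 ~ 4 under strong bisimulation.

Answer: BISIMILAR

Trace:
Bisimulation quotient by refinement:
  P[0] = {{0,1,2,3,4,5}}
  P[1] = {{0,3,4},{1,2,5}}
  P[2] = {{0},{1},{2},{3,4},{5}}
5 equivalence class(es) (converged in 3)
[3]={3,4}  [4]={3,4}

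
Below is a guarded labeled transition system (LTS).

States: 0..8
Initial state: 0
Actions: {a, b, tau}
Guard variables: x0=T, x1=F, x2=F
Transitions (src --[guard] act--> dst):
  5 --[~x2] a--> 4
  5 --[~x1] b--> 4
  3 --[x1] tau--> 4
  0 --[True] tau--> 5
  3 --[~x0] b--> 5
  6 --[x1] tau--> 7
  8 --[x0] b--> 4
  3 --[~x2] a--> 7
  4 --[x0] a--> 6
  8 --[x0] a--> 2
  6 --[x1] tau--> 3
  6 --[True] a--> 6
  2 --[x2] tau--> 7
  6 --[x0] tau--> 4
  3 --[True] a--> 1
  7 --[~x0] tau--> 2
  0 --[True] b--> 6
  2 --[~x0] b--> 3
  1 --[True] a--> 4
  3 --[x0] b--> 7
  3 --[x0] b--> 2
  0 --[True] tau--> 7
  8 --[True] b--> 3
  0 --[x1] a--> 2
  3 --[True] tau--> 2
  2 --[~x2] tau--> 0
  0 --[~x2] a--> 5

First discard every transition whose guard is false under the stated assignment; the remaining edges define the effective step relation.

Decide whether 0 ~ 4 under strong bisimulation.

Answer: NOT BISIMILAR

Analysis:
Refine partition for ~:
  P[0] = {{0,1,2,3,4,5,6,7,8}}
  P[1] = {{0,3},{1,4},{2},{5,8},{6},{7}}
  P[2] = {{0},{1},{2},{3},{4},{5},{6},{7},{8}}
stable after 3 split(s): 9 block(s)
[0]={0}  [4]={4}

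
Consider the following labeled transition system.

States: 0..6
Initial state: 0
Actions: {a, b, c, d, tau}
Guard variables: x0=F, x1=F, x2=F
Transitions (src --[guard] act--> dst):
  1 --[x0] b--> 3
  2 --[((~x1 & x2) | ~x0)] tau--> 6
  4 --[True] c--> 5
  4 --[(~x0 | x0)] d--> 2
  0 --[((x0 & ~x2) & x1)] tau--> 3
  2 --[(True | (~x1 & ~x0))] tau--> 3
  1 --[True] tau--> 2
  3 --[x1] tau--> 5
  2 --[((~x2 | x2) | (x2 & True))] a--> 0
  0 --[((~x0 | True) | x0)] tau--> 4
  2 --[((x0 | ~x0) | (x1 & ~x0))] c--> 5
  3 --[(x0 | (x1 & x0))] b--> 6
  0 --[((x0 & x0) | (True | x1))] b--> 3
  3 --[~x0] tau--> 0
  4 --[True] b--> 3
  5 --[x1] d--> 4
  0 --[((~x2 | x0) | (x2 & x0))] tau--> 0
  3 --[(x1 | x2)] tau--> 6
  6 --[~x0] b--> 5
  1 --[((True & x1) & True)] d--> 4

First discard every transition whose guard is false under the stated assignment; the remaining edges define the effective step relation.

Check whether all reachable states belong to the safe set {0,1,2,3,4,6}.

Answer: INVARIANT VIOLATED at state 5

Trace:
Inv-set: {0,1,2,3,4,6}
R = {0,2,3,4,5,6}
  0: ✓
  2: ✓
  3: ✓
  4: ✓
  5: VIOLATES
  6: ✓
reach 5 via tau·c — violates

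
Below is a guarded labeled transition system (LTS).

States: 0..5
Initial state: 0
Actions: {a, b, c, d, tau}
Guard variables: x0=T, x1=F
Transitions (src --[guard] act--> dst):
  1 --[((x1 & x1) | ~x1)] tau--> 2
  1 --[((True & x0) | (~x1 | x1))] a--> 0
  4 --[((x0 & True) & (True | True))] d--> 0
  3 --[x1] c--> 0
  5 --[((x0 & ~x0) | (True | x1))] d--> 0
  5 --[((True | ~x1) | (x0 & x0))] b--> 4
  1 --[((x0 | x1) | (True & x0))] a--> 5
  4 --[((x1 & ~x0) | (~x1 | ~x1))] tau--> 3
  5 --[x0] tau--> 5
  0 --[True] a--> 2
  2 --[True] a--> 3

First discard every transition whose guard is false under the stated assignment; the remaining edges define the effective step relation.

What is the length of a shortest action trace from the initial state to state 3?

BFS to 3:
  L0 = {0}
  L1 = {2}
  L2 = {3}
3 enters at depth 2; path a·a

Answer: 2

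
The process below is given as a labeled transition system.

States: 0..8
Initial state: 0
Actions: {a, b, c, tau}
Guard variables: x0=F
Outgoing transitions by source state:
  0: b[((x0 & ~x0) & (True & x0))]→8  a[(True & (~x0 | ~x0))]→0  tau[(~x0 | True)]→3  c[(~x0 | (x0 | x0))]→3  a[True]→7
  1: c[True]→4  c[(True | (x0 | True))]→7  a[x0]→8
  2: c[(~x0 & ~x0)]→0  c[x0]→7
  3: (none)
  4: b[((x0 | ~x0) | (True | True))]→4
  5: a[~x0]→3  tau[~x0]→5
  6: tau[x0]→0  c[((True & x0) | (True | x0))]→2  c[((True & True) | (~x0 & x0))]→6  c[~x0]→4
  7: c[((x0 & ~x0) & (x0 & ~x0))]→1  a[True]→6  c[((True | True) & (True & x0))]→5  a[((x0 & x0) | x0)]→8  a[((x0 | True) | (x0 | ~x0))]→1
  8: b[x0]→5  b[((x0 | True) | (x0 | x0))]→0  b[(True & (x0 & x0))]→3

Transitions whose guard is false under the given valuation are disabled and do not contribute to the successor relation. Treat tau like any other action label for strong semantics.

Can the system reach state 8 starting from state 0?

After dropping false guards: 16 live edges.
depth 0: {0}
depth 1: {3,7}  total {0,3,7}
depth 2: {1,6}  total {0,1,3,6,7}
depth 3: {2,4}  total {0,1,2,3,4,6,7}
R = {0,1,2,3,4,6,7}

Answer: UNREACHABLE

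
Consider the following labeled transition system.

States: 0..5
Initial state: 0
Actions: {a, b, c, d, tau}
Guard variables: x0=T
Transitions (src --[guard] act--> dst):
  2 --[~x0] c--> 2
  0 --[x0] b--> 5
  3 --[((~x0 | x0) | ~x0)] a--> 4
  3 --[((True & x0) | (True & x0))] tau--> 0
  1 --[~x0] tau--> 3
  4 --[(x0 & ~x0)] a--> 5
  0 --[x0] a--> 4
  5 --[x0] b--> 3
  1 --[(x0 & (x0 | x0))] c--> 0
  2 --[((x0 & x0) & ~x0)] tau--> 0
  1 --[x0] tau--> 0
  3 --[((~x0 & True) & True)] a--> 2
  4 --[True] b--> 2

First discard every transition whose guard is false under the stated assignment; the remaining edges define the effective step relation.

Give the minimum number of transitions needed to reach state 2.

Answer: 2

Analysis:
Breadth-first toward 2:
  depth 0: {0}
  depth 1: {4,5}
  depth 2: {2,3}
first hit 2 at d=2 via a·b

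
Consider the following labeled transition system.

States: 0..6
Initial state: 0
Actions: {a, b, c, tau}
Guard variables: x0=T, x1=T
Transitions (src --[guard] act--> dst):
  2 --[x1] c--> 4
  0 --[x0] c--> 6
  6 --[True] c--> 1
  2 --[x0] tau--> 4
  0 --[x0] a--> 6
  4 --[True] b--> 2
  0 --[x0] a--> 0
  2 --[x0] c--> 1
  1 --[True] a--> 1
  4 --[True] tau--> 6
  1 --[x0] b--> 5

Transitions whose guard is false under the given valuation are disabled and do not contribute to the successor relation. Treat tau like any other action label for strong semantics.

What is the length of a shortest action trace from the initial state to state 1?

Breadth-first toward 1:
  depth 0: {0}
  depth 1: {6}
  depth 2: {1}
1 enters at depth 2; path a·c

Answer: 2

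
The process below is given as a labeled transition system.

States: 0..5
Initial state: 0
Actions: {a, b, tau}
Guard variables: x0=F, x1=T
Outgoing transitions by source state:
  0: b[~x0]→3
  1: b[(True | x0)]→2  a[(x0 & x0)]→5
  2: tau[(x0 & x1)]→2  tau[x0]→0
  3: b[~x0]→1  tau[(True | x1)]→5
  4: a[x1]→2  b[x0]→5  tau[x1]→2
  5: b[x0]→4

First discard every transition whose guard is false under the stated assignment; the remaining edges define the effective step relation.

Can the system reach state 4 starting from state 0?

Answer: UNREACHABLE

Analysis:
6 transition(s) survive guard evaluation.
depth 0: {0}
depth 1: {3}  total {0,3}
depth 2: {1,5}  total {0,1,3,5}
depth 3: {2}  total {0,1,2,3,5}
Reachable = {0,1,2,3,5}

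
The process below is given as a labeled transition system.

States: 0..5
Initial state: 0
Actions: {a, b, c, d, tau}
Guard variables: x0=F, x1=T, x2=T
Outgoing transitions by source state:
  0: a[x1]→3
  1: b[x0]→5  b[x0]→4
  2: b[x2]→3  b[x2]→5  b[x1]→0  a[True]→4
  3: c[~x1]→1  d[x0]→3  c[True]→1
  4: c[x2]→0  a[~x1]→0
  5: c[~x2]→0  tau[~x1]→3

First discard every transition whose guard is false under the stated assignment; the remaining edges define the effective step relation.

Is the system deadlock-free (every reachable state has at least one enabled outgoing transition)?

Answer: DEADLOCK at state 1

Trace:
Reachable = {0,1,3}
  0: a→3  [1 out]
  1: ∅  [deadlock]
  3: c→1  [1 out]
witness 1: a·c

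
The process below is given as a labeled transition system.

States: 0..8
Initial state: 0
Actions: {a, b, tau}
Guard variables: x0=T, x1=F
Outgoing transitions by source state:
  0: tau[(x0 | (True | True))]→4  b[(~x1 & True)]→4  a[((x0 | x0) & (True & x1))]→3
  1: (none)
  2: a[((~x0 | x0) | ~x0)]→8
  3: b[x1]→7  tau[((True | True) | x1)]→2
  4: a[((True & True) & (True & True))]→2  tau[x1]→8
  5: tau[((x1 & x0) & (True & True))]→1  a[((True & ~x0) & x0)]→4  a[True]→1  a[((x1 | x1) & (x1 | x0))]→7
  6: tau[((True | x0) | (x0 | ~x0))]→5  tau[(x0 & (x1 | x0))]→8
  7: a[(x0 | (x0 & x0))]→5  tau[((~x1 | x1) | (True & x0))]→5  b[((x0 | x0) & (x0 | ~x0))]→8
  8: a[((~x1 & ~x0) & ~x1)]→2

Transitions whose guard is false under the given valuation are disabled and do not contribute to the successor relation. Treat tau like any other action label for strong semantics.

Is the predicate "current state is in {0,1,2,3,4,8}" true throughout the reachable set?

Allowed set {0,1,2,3,4,8}
Reach set: {0,2,4,8}
  0: safe
  2: safe
  4: safe
  8: safe

Answer: INVARIANT HOLDS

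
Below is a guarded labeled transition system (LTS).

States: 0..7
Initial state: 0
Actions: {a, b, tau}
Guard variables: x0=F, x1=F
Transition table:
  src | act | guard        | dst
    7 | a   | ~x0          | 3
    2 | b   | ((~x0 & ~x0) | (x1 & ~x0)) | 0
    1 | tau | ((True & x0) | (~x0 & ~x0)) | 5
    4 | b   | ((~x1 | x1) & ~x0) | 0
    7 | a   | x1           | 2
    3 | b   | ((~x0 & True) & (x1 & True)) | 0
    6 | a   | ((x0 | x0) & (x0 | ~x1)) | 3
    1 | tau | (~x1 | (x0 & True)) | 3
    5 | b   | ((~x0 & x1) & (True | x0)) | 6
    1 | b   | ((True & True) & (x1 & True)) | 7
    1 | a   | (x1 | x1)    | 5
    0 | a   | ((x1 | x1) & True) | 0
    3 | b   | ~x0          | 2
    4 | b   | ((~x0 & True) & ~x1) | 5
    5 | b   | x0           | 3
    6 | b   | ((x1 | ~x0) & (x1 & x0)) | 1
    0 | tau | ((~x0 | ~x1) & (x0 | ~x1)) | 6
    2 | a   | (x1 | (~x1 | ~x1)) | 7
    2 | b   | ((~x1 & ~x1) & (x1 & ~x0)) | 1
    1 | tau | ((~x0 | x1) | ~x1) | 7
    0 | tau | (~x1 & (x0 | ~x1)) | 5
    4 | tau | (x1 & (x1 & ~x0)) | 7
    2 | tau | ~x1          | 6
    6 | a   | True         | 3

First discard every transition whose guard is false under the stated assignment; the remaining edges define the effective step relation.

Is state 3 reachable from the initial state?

Guard filter leaves 13 enabled edge(s).
Layer 0: {0}
Layer 1: {5,6}  now seen {0,5,6}
Layer 2: {3}  now seen {0,3,5,6}
Layer 3: {2}  now seen {0,2,3,5,6}
Layer 4: {7}  now seen {0,2,3,5,6,7}
Reachable = {0,2,3,5,6,7}
witness 3: tau·a

Answer: REACHABLE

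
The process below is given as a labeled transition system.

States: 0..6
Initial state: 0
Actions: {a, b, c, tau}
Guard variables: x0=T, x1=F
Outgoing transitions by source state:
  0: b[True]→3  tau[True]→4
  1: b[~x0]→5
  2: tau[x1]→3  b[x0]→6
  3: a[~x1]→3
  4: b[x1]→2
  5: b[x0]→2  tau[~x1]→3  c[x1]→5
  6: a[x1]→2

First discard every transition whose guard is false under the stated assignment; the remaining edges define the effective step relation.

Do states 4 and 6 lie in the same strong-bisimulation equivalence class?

Answer: BISIMILAR

Analysis:
Bisimulation quotient by refinement:
  π0 = {{0,1,2,3,4,5,6}}
  π1 = {{0,5},{1,4,6},{2},{3}}
  π2 = {{0},{1,4,6},{2},{3},{5}}
stable after 3 split(s): 5 block(s)
class of 4: {1,4,6}; class of 6: {1,4,6}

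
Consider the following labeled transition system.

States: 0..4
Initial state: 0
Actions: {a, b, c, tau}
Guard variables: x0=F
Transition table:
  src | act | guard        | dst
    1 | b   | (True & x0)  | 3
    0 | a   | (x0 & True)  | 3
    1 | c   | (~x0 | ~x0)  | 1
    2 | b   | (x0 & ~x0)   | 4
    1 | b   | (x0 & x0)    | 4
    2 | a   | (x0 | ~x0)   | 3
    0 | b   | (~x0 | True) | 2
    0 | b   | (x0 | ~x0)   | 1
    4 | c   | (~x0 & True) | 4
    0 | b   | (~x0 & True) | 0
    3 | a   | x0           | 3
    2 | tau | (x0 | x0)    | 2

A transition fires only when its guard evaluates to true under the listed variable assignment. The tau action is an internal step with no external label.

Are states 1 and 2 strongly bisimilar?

Answer: NOT BISIMILAR

Analysis:
Bisimulation quotient by refinement:
  round 0: {{0,1,2,3,4}}
  round 1: {{0},{1,4},{2},{3}}
stable after 2 split(s): 4 block(s)
[1]={1,4}  [2]={2}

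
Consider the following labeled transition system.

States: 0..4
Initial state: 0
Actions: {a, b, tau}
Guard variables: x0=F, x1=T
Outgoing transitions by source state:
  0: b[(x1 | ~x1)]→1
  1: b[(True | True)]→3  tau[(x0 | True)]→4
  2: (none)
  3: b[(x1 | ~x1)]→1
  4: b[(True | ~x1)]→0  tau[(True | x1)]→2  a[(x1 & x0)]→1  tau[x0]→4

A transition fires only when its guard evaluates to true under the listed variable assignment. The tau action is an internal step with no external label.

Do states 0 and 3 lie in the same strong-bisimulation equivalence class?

Answer: BISIMILAR

Analysis:
Refine partition for ~:
  π0 = {{0,1,2,3,4}}
  π1 = {{0,3},{1,4},{2}}
  π2 = {{0,3},{1},{2},{4}}
4 equivalence class(es) (converged in 3)
0∈{0,3}, 3∈{0,3}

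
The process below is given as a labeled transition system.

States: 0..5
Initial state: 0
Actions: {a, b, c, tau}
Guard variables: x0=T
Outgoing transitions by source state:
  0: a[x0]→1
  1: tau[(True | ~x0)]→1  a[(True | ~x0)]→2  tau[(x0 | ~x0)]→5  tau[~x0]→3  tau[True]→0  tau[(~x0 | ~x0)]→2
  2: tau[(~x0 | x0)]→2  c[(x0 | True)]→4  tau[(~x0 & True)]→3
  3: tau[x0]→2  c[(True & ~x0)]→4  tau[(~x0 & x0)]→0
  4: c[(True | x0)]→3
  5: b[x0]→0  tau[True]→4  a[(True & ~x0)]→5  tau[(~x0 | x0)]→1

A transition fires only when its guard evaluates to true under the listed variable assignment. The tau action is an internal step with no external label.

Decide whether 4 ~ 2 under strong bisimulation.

Bisimulation quotient by refinement:
  round 0: {{0,1,2,3,4,5}}
  round 1: {{0},{1},{2},{3},{4},{5}}
6 equivalence class(es) (converged in 2)
[4]={4}  [2]={2}

Answer: NOT BISIMILAR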